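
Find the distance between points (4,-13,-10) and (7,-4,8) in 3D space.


dx=3, dy=9, dz=18
d = sqrt(9+81+324) = sqrt(414) = 20.3470

20.3470


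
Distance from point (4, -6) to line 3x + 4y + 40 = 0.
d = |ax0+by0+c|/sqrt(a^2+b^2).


|3*4 + 4*(-6) + 40| = |28| = 28
sqrt(9 + 16) = sqrt(25) = 5.0000
d = 28/sqrt(25) = 5.6000

5.6000


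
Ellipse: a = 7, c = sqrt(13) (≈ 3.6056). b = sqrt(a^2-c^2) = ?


b^2 = 7^2 - (sqrt(13))^2 = 49 - 13 = 36
b = sqrt(36) = 6

b = 6


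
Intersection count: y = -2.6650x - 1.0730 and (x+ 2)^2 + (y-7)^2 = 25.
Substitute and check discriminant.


Substitute y = -2.6650x - 1.0730: (x+ 2)^2 + (-2.6650x- 1.0730-7)^2 = 25
Expand to Ax^2 + Bx + C = 0, where b-k = -8.073
A = 1+m^2 = 8.102225
B = 2(m(b-k) - h) = 2(-2.6650*(-8.073) + 2) = 47.02909
C = h^2 + (b-k)^2 - r^2 = 4 + 65.173329 - 25 = 44.173329
disc = B^2-4AC = 2211.7353 - 1431.6090 = 780.1263
disc > 0

2 intersection points


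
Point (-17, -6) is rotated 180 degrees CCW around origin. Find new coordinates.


cos(180) = -1, sin(180) = 0
x' = -17*(-1) + 6*0 = 17
y' = -17*0 - 6*(-1) = 6

(17, 6)


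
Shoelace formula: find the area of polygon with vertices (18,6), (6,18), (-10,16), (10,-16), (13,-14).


sum(xi*y_{i+1}) = 18*18 + 6*16 - 10*(-16) + 10*(-14) + 13*6 = 518
sum(yi*x_{i+1}) = 6*6 + 18*(-10) + 16*10 - 16*13 - 14*18 = -444
Area = |518 + 444|/2 = 962/2 = 481.0000

481.0000 sq units


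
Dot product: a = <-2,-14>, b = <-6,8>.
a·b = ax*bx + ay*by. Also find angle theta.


a·b = -2*(-6) - 14*8 = 12 - 112 = -100
|a| = sqrt(4+196) = 14.1421
|b| = sqrt(36+64) = 10.0000
cos(theta) = -100/(sqrt(200)*sqrt(100)) = -100/sqrt(20000) = -0.707107
theta = arccos(-100/sqrt(20000)) = 135.0000 degrees

a·b = -100, theta = 135.0000 deg


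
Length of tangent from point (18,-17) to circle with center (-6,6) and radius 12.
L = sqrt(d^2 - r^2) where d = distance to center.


d = sqrt((18+ 6)^2 + (-17-6)^2) = sqrt(576+529) = 33.2415
L = sqrt(1105.0000 - 144) = sqrt(961.0000) = 31.0000

31.0000


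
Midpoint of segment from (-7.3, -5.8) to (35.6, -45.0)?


Mx = (-7.3 + 35.6)/2 = 28.3/2 = 14.1500
My = (-5.8 - 45.0)/2 = -50.8/2 = -25.4000

(14.1500, -25.4000)


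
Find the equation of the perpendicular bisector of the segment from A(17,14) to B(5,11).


Midpoint = (11, 12.5)
Slope of AB = dy/dx = -3/(-12) = 0.2500
Perp slope = -dx/dy = -12/3 = -4.0000
b = My - (perp slope)*Mx = 12.5 + (-12*11)/(-3) = 12.5 + 44.0000 = 56.5000

y = -4.0000x + 56.5000


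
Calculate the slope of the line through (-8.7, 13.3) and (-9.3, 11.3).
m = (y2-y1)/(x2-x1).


dy = 11.3 - 13.3 = -2.0
dx = -9.3 + 8.7 = -0.6
m = -2.0/(-0.6) = 3.3333

m = 3.3333


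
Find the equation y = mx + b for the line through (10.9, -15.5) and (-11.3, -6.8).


m = (8.7)/(-22.2) = -0.3919
b = y1 - m*x1 = -15.5 - (8.7*10.9)/(-22.2) = -15.5 + 4.2716 = -11.2284

y = -0.3919x - 11.2284


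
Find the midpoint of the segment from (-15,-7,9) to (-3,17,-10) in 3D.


Mx = (-15- 3)/2 = -9.0000
My = (-7+17)/2 = 5.0000
Mz = (9- 10)/2 = -0.5000

M = (-9.0000, 5.0000, -0.5000)


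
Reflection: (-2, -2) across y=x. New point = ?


Reflection rule for y=x: (y, x)
(-2, -2) -> (-2, -2)

(-2, -2)


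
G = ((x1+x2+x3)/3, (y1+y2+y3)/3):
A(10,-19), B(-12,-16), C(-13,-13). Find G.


Gx = (10- 12- 13)/3 = -15/3 = -5.0000
Gy = (-19- 16- 13)/3 = -48/3 = -16.0000

G = (-5.0000, -16.0000)


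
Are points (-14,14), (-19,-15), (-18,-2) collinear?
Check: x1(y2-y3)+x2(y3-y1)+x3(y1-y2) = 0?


-14*(-15+ 2) - 19*(-2-14) - 18*(14+ 15)
= 182 + 304 - 522 = -36

No, not collinear (determinant = -36)


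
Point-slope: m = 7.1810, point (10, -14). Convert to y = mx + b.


y + 14 = 7.1810(x - 10)
y = 7.1810x - 14 - 7.1810*10
y = 7.1810x - 85.8100

y = 7.1810x - 85.8100


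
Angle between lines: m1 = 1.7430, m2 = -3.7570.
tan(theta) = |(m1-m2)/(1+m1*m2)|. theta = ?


m1-m2 = 5.5
1+m1*m2 = -5.548451
tan(theta) = |5.5/(-5.548451)| = 0.991268
theta = arctan(|5.5/(-5.548451)|) = 44.7487 degrees (acute angle)

44.7487 degrees


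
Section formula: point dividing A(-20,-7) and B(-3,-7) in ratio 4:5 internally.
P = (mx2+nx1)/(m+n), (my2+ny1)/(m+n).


Px = (4*(-3) + 5*(-20))/9 = -112/9 = -12.4444
Py = (4*(-7) + 5*(-7))/9 = -63/9 = -7.0000

P = (-12.4444, -7.0000)


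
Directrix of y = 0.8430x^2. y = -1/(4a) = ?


a = 0.8430
1/(4a) = 0.2966
directrix: y = -0.2966 = -0.2966

y = -0.2966


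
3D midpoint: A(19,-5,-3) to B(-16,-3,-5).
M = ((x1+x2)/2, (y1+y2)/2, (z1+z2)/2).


Mx = (19- 16)/2 = 1.5000
My = (-5- 3)/2 = -4.0000
Mz = (-3- 5)/2 = -4.0000

M = (1.5000, -4.0000, -4.0000)


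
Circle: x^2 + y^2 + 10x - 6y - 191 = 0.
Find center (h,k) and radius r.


h = -D/2 = -10/2 = -5
k = -E/2 = 6/2 = 3
r^2 = h^2 + k^2 - F = 25 + 9 + 191 = 225
r = 15

Center (-5, 3), radius = 15


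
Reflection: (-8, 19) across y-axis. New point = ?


Reflection rule for y-axis: (-x, y)
(-8, 19) -> (8, 19)

(8, 19)


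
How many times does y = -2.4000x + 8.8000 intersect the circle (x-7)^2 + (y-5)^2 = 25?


Substitute y = -2.4000x + 8.8000: (x-7)^2 + (-2.4000x+8.8000-5)^2 = 25
Expand to Ax^2 + Bx + C = 0, where b-k = 3.8
A = 1+m^2 = 6.76
B = 2(m(b-k) - h) = 2(-2.4000*3.8 - 7) = -32.24
C = h^2 + (b-k)^2 - r^2 = 49 + 14.44 - 25 = 38.44
disc = B^2-4AC = 1039.4176 - 1039.4176 = 0
disc = 0

1 intersection point (tangent)


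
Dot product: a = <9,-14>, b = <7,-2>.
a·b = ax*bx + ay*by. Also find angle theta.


a·b = 9*7 - 14*(-2) = 63 + 28 = 91
|a| = sqrt(81+196) = 16.6433
|b| = sqrt(49+4) = 7.2801
cos(theta) = 91/(sqrt(277)*sqrt(53)) = 91/sqrt(14681) = 0.751041
theta = arccos(91/sqrt(14681)) = 41.3194 degrees

a·b = 91, theta = 41.3194 deg


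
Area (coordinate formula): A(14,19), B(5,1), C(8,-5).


14*(1+ 5) = 84
5*(-5-19) = -120
8*(19-1) = 144
sum = 108
Area = |108|/2 = 54.0000

54.0000 sq units


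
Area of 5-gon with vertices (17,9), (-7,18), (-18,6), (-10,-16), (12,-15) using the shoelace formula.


sum(xi*y_{i+1}) = 17*18 - 7*6 - 18*(-16) - 10*(-15) + 12*9 = 810
sum(yi*x_{i+1}) = 9*(-7) + 18*(-18) + 6*(-10) - 16*12 - 15*17 = -894
Area = |810 + 894|/2 = 1704/2 = 852.0000

852.0000 sq units


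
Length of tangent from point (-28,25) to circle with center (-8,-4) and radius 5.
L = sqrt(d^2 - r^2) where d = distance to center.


d = sqrt((-28+ 8)^2 + (25+ 4)^2) = sqrt(400+841) = 35.2278
L = sqrt(1241.0000 - 25) = sqrt(1216.0000) = 34.8712

34.8712


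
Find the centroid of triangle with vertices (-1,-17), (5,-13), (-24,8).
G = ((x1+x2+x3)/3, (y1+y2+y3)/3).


Gx = (-1+5- 24)/3 = -20/3 = -6.6667
Gy = (-17- 13+8)/3 = -22/3 = -7.3333

G = (-6.6667, -7.3333)


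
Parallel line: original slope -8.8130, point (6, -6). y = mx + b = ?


Parallel lines have equal slopes.
m2 = -8.8130
b2 = -6 + 8.8130*6 = 46.8780

y = -8.8130x + 46.8780


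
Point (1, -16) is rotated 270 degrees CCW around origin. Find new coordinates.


cos(270) = 0, sin(270) = -1
x' = 1*0 + 16*(-1) = -16
y' = 1*(-1) - 16*0 = -1

(-16, -1)


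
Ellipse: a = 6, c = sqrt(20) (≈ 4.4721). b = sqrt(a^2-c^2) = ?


b^2 = 6^2 - (sqrt(20))^2 = 36 - 20 = 16
b = sqrt(16) = 4

b = 4


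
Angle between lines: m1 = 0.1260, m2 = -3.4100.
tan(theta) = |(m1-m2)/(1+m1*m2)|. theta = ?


m1-m2 = 3.536
1+m1*m2 = 0.57034
tan(theta) = |3.536/0.57034| = 6.199811
theta = arctan(|3.536/0.57034|) = 80.8374 degrees (acute angle)

80.8374 degrees


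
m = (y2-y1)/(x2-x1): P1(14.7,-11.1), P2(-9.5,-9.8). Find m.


dy = -9.8 + 11.1 = 1.3
dx = -9.5 - 14.7 = -24.2
m = 1.3/(-24.2) = -0.0537

m = -0.0537


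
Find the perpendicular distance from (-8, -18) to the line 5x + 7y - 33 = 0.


|5*(-8) + 7*(-18) - 33| = |-199| = 199
sqrt(25 + 49) = sqrt(74) = 8.6023
d = 199/sqrt(74) = 23.1333

23.1333


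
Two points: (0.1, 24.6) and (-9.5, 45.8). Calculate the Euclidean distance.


dx = -9.5 - 0.1 = -9.6
dy = 45.8 - 24.6 = 21.2
d = sqrt(92.16 + 449.44) = sqrt(541.6) = 23.2723

23.2723


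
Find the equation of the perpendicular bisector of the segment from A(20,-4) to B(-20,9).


Midpoint = (0, 2.5)
Slope of AB = dy/dx = 13/(-40) = -0.3250
Perp slope = -dx/dy = 40/13 = 3.0769
b = My - (perp slope)*Mx = 2.5 + (-40*0)/13 = 2.5 + 0 = 2.5000

y = 3.0769x + 2.5000


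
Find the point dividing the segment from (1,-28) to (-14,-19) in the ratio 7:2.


Px = (7*(-14) + 2*1)/9 = -96/9 = -10.6667
Py = (7*(-19) + 2*(-28))/9 = -189/9 = -21.0000

P = (-10.6667, -21.0000)


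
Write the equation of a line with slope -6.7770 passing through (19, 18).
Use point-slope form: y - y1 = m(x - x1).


y - 18 = -6.7770(x - 19)
y = -6.7770x + 18 + 6.7770*19
y = -6.7770x + 146.7630

y = -6.7770x + 146.7630


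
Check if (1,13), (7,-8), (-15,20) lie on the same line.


1*(-8-20) + 7*(20-13) - 15*(13+ 8)
= -28 + 49 - 315 = -294

No, not collinear (determinant = -294)


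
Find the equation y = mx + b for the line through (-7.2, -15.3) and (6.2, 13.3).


m = (28.6)/(13.4) = 2.1343
b = y1 - m*x1 = -15.3 - (28.6*(-7.2))/(13.4) = -15.3 + 15.3672 = 0.0672

y = 2.1343x + 0.0672


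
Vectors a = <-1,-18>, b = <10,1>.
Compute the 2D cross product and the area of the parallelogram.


cross = -1*1 + 18*10 = -1 + 180 = 179
Parallelogram area = |179| = 179

cross = 179, parallelogram area = 179


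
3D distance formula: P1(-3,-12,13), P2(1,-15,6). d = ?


dx=4, dy=-3, dz=-7
d = sqrt(16+9+49) = sqrt(74) = 8.6023

8.6023


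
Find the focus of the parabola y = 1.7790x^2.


a = 1.7790
4a = 7.1160
focus = (0, 1/7.1160) = (0, 0.1405)

Focus = (0, 0.1405)


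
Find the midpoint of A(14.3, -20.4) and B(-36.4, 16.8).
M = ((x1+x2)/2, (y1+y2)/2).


Mx = (14.3 - 36.4)/2 = -22.1/2 = -11.0500
My = (-20.4 + 16.8)/2 = -3.6/2 = -1.8000

(-11.0500, -1.8000)


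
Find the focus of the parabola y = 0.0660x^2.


a = 0.0660
4a = 0.2640
focus = (0, 1/0.2640) = (0, 3.7879)

Focus = (0, 3.7879)


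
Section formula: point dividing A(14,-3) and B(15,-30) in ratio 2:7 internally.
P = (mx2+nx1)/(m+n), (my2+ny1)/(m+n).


Px = (2*15 + 7*14)/9 = 128/9 = 14.2222
Py = (2*(-30) + 7*(-3))/9 = -81/9 = -9.0000

P = (14.2222, -9.0000)


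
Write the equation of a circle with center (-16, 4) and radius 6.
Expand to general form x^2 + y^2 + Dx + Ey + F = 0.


(x+ 16)^2 + (y-4)^2 = 6^2
D = -2h = 32, E = -2k = -8
F = h^2+k^2-r^2 = 256+16-36 = 236

x^2 + y^2 + 32x - 8y + 236 = 0


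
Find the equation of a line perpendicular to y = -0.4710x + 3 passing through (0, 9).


Perpendicular slope = -1/m1 = -1/(-0.4710) = 2.1231
b2 = y0 - m2*x0 = 9 + 0/(-0.4710) = 9 + 0 = 9.0000

y = 2.1231x + 9.0000


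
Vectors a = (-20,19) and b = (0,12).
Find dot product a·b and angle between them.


a·b = -20*0 + 19*12 = 0 + 228 = 228
|a| = sqrt(400+361) = 27.5862
|b| = sqrt(0+144) = 12.0000
cos(theta) = 228/(sqrt(761)*sqrt(144)) = 228/sqrt(109584) = 0.688749
theta = arccos(228/sqrt(109584)) = 46.4688 degrees

a·b = 228, theta = 46.4688 deg


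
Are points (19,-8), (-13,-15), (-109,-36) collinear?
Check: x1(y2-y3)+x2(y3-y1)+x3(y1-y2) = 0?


19*(-15+ 36) - 13*(-36+ 8) - 109*(-8+ 15)
= 399 + 364 - 763 = 0

Yes, collinear (determinant = 0)


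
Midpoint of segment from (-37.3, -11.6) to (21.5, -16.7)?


Mx = (-37.3 + 21.5)/2 = -15.8/2 = -7.9000
My = (-11.6 - 16.7)/2 = -28.3/2 = -14.1500

(-7.9000, -14.1500)


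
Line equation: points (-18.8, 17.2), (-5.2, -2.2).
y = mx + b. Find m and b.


m = (-19.4)/(13.6) = -1.4265
b = y1 - m*x1 = 17.2 - (-19.4*(-18.8))/(13.6) = 17.2 - 26.8176 = -9.6176

y = -1.4265x - 9.6176


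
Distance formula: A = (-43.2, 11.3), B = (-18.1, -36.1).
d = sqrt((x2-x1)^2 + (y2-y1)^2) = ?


dx = -18.1 + 43.2 = 25.1
dy = -36.1 - 11.3 = -47.4
d = sqrt(630.01 + 2246.76) = sqrt(2876.77) = 53.6355

53.6355


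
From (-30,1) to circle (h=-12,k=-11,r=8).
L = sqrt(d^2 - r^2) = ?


d = sqrt((-30+ 12)^2 + (1+ 11)^2) = sqrt(324+144) = 21.6333
L = sqrt(468.0000 - 64) = sqrt(404.0000) = 20.0998

20.0998


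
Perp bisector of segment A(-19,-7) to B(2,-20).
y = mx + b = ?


Midpoint = (-8.5, -13.5)
Slope of AB = dy/dx = -13/21 = -0.6190
Perp slope = -dx/dy = 21/13 = 1.6154
b = My - (perp slope)*Mx = -13.5 + (21*(-8.5))/(-13) = -13.5 + 13.7308 = 0.2308

y = 1.6154x + 0.2308


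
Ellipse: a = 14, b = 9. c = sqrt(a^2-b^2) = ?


c^2 = 14^2 - 9^2 = 196 - 81 = 115
c = sqrt(115) = 10.7238

c = 10.7238


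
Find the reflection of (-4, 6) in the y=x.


Reflection rule for y=x: (y, x)
(-4, 6) -> (6, -4)

(6, -4)


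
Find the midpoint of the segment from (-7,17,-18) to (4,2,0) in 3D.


Mx = (-7+4)/2 = -1.5000
My = (17+2)/2 = 9.5000
Mz = (-18+0)/2 = -9.0000

M = (-1.5000, 9.5000, -9.0000)


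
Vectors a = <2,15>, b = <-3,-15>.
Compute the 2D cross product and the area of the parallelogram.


cross = 2*(-15) - 15*(-3) = -30 + 45 = 15
Parallelogram area = |15| = 15

cross = 15, parallelogram area = 15


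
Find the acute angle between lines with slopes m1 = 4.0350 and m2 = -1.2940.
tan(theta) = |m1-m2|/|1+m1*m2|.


m1-m2 = 5.329
1+m1*m2 = -4.22129
tan(theta) = |5.329/(-4.22129)| = 1.262410
theta = arctan(|5.329/(-4.22129)|) = 51.6160 degrees (acute angle)

51.6160 degrees


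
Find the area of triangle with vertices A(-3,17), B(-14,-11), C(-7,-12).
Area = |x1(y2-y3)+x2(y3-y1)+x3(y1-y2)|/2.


-3*(-11+ 12) = -3
-14*(-12-17) = 406
-7*(17+ 11) = -196
sum = 207
Area = |207|/2 = 103.5000

103.5000 sq units


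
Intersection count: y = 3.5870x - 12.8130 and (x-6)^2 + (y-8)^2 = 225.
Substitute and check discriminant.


Substitute y = 3.5870x - 12.8130: (x-6)^2 + (3.5870x- 12.8130-8)^2 = 225
Expand to Ax^2 + Bx + C = 0, where b-k = -20.813
A = 1+m^2 = 13.866569
B = 2(m(b-k) - h) = 2(3.5870*(-20.813) - 6) = -161.312462
C = h^2 + (b-k)^2 - r^2 = 36 + 433.180969 - 225 = 244.180969
disc = B^2-4AC = 26021.7104 - 13543.8090 = 12477.9014
disc > 0

2 intersection points


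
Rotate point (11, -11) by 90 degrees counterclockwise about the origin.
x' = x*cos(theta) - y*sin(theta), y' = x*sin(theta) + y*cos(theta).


cos(90) = 0, sin(90) = 1
x' = 11*0 + 11*1 = 11
y' = 11*1 - 11*0 = 11

(11, 11)


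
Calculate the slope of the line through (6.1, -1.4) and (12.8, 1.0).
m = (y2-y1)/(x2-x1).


dy = 1.0 + 1.4 = 2.4
dx = 12.8 - 6.1 = 6.7
m = 2.4/6.7 = 0.3582

m = 0.3582


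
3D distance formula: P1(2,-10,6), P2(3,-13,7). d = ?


dx=1, dy=-3, dz=1
d = sqrt(1+9+1) = sqrt(11) = 3.3166

3.3166


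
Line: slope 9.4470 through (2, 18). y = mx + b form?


y - 18 = 9.4470(x - 2)
y = 9.4470x + 18 - 9.4470*2
y = 9.4470x - 0.8940

y = 9.4470x - 0.8940


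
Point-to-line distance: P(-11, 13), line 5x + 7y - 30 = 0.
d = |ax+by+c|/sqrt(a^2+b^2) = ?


|5*(-11) + 7*13 - 30| = |6| = 6
sqrt(25 + 49) = sqrt(74) = 8.6023
d = 6/sqrt(74) = 0.6975

0.6975


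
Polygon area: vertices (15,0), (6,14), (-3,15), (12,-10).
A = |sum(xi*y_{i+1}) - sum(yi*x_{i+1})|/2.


sum(xi*y_{i+1}) = 15*14 + 6*15 - 3*(-10) + 12*0 = 330
sum(yi*x_{i+1}) = 0*6 + 14*(-3) + 15*12 - 10*15 = -12
Area = |330 + 12|/2 = 342/2 = 171.0000

171.0000 sq units


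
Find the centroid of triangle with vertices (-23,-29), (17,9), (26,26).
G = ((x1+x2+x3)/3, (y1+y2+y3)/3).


Gx = (-23+17+26)/3 = 20/3 = 6.6667
Gy = (-29+9+26)/3 = 6/3 = 2.0000

G = (6.6667, 2.0000)


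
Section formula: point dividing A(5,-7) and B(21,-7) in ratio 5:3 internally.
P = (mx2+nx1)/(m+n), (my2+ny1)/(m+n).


Px = (5*21 + 3*5)/8 = 120/8 = 15.0000
Py = (5*(-7) + 3*(-7))/8 = -56/8 = -7.0000

P = (15.0000, -7.0000)


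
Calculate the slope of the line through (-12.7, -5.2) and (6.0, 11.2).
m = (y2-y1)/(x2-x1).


dy = 11.2 + 5.2 = 16.4
dx = 6.0 + 12.7 = 18.7
m = 16.4/18.7 = 0.8770

m = 0.8770


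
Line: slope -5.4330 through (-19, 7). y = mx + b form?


y - 7 = -5.4330(x + 19)
y = -5.4330x + 7 + 5.4330*(-19)
y = -5.4330x - 96.2270

y = -5.4330x - 96.2270


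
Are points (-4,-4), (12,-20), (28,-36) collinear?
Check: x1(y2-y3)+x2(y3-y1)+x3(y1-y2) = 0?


-4*(-20+ 36) + 12*(-36+ 4) + 28*(-4+ 20)
= -64 - 384 + 448 = 0

Yes, collinear (determinant = 0)


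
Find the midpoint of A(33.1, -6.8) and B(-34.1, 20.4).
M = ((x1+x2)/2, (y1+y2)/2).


Mx = (33.1 - 34.1)/2 = -1.0/2 = -0.5000
My = (-6.8 + 20.4)/2 = 13.6/2 = 6.8000

(-0.5000, 6.8000)


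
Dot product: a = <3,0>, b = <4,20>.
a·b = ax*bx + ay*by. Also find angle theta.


a·b = 3*4 + 0*20 = 12 + 0 = 12
|a| = sqrt(9+0) = 3.0000
|b| = sqrt(16+400) = 20.3961
cos(theta) = 12/(sqrt(9)*sqrt(416)) = 12/sqrt(3744) = 0.196116
theta = arccos(12/sqrt(3744)) = 78.6901 degrees

a·b = 12, theta = 78.6901 deg


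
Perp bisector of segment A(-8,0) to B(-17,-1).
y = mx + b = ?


Midpoint = (-12.5, -0.5)
Slope of AB = dy/dx = -1/(-9) = 0.1111
Perp slope = -dx/dy = -9/1 = -9.0000
b = My - (perp slope)*Mx = -0.5 + (-9*(-12.5))/(-1) = -0.5 - 112.5000 = -113.0000

y = -9.0000x - 113.0000


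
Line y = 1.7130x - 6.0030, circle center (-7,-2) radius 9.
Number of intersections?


Substitute y = 1.7130x - 6.0030: (x+ 7)^2 + (1.7130x- 6.0030+ 2)^2 = 81
Expand to Ax^2 + Bx + C = 0, where b-k = -4.003
A = 1+m^2 = 3.934369
B = 2(m(b-k) - h) = 2(1.7130*(-4.003) + 7) = 0.285722
C = h^2 + (b-k)^2 - r^2 = 49 + 16.024009 - 81 = -15.975991
disc = B^2-4AC = 0.0816 + 251.4218 = 251.5034
disc > 0

2 intersection points


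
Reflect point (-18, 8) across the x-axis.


Reflection rule for x-axis: (x, -y)
(-18, 8) -> (-18, -8)

(-18, -8)


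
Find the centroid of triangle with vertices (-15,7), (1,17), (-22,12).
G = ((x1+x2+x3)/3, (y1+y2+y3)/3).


Gx = (-15+1- 22)/3 = -36/3 = -12.0000
Gy = (7+17+12)/3 = 36/3 = 12.0000

G = (-12.0000, 12.0000)


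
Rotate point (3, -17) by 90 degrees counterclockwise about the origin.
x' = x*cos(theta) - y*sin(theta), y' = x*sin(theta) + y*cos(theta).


cos(90) = 0, sin(90) = 1
x' = 3*0 + 17*1 = 17
y' = 3*1 - 17*0 = 3

(17, 3)


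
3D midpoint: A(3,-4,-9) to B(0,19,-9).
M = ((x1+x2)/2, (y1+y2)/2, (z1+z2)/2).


Mx = (3+0)/2 = 1.5000
My = (-4+19)/2 = 7.5000
Mz = (-9- 9)/2 = -9.0000

M = (1.5000, 7.5000, -9.0000)


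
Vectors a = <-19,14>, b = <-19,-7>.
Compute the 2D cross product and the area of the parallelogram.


cross = -19*(-7) - 14*(-19) = 133 + 266 = 399
Parallelogram area = |399| = 399

cross = 399, parallelogram area = 399


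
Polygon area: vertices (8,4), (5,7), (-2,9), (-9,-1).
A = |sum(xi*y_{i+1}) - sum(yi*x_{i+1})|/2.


sum(xi*y_{i+1}) = 8*7 + 5*9 - 2*(-1) - 9*4 = 67
sum(yi*x_{i+1}) = 4*5 + 7*(-2) + 9*(-9) - 1*8 = -83
Area = |67 + 83|/2 = 150/2 = 75.0000

75.0000 sq units


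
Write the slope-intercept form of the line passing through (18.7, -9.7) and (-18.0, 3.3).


m = (13.0)/(-36.7) = -0.3542
b = y1 - m*x1 = -9.7 - (13.0*18.7)/(-36.7) = -9.7 + 6.6240 = -3.0760

y = -0.3542x - 3.0760


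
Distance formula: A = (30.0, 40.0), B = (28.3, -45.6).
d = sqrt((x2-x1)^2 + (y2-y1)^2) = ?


dx = 28.3 - 30.0 = -1.7
dy = -45.6 - 40.0 = -85.6
d = sqrt(2.89 + 7327.36) = sqrt(7330.25) = 85.6169

85.6169


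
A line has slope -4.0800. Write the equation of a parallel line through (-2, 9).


Parallel lines have equal slopes.
m2 = -4.0800
b2 = 9 + 4.0800*(-2) = 0.8400

y = -4.0800x + 0.8400


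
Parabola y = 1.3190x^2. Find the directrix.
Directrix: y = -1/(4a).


a = 1.3190
1/(4a) = 0.1895
directrix: y = -0.1895 = -0.1895

y = -0.1895


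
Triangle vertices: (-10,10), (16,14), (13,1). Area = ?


-10*(14-1) = -130
16*(1-10) = -144
13*(10-14) = -52
sum = -326
Area = |-326|/2 = 163.0000

163.0000 sq units


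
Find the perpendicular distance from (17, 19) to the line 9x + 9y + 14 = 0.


|9*17 + 9*19 + 14| = |338| = 338
sqrt(81 + 81) = sqrt(162) = 12.7279
d = 338/sqrt(162) = 26.5558

26.5558


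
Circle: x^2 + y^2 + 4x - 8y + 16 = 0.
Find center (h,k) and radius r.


h = -D/2 = -4/2 = -2
k = -E/2 = 8/2 = 4
r^2 = h^2 + k^2 - F = 4 + 16 - 16 = 4
r = 2

Center (-2, 4), radius = 2


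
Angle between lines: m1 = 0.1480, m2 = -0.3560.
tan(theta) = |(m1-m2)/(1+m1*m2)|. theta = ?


m1-m2 = 0.504
1+m1*m2 = 0.947312
tan(theta) = |0.504/0.947312| = 0.532032
theta = arctan(|0.504/0.947312|) = 28.0144 degrees (acute angle)

28.0144 degrees


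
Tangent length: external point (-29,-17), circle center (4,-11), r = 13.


d = sqrt((-29-4)^2 + (-17+ 11)^2) = sqrt(1089+36) = 33.5410
L = sqrt(1125.0000 - 169) = sqrt(956.0000) = 30.9192

30.9192


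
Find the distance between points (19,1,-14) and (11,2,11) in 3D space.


dx=-8, dy=1, dz=25
d = sqrt(64+1+625) = sqrt(690) = 26.2679

26.2679


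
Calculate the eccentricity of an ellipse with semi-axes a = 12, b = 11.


c = sqrt(144-121) = sqrt(23) = 4.7958
e = c/a = sqrt(23)/12 = 0.3997

e = 0.3997


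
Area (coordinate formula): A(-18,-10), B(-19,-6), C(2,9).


-18*(-6-9) = 270
-19*(9+ 10) = -361
2*(-10+ 6) = -8
sum = -99
Area = |-99|/2 = 49.5000

49.5000 sq units


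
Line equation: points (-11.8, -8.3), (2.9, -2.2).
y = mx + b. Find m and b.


m = (6.1)/(14.7) = 0.4150
b = y1 - m*x1 = -8.3 - (6.1*(-11.8))/(14.7) = -8.3 + 4.8966 = -3.4034

y = 0.4150x - 3.4034


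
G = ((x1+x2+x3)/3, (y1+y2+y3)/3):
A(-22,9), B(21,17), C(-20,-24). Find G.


Gx = (-22+21- 20)/3 = -21/3 = -7.0000
Gy = (9+17- 24)/3 = 2/3 = 0.6667

G = (-7.0000, 0.6667)


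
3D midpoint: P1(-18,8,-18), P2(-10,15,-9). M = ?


Mx = (-18- 10)/2 = -14.0000
My = (8+15)/2 = 11.5000
Mz = (-18- 9)/2 = -13.5000

M = (-14.0000, 11.5000, -13.5000)


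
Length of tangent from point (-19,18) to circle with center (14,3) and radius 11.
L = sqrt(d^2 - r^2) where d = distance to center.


d = sqrt((-19-14)^2 + (18-3)^2) = sqrt(1089+225) = 36.2491
L = sqrt(1314.0000 - 121) = sqrt(1193.0000) = 34.5398

34.5398


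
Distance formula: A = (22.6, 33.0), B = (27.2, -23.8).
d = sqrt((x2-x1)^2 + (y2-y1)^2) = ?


dx = 27.2 - 22.6 = 4.6
dy = -23.8 - 33.0 = -56.8
d = sqrt(21.16 + 3226.24) = sqrt(3247.4) = 56.9860

56.9860


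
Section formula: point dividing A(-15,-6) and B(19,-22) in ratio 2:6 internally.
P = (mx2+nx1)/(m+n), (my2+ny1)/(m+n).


Px = (2*19 + 6*(-15))/8 = -52/8 = -6.5000
Py = (2*(-22) + 6*(-6))/8 = -80/8 = -10.0000

P = (-6.5000, -10.0000)


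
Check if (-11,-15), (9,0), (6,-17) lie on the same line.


-11*(0+ 17) + 9*(-17+ 15) + 6*(-15-0)
= -187 - 18 - 90 = -295

No, not collinear (determinant = -295)


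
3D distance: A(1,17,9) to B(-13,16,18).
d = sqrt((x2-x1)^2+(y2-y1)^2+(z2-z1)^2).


dx=-14, dy=-1, dz=9
d = sqrt(196+1+81) = sqrt(278) = 16.6733

16.6733


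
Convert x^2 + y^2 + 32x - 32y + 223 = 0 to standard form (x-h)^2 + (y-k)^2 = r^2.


h = -D/2 = -32/2 = -16
k = -E/2 = 32/2 = 16
r^2 = h^2 + k^2 - F = 256 + 256 - 223 = 289
r = 17

Center (-16, 16), radius = 17


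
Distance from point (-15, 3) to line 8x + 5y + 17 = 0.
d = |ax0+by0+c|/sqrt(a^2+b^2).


|8*(-15) + 5*3 + 17| = |-88| = 88
sqrt(64 + 25) = sqrt(89) = 9.4340
d = 88/sqrt(89) = 9.3280

9.3280


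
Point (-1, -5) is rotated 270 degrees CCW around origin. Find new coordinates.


cos(270) = 0, sin(270) = -1
x' = -1*0 + 5*(-1) = -5
y' = -1*(-1) - 5*0 = 1

(-5, 1)


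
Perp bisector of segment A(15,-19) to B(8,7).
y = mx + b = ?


Midpoint = (11.5, -6)
Slope of AB = dy/dx = 26/(-7) = -3.7143
Perp slope = -dx/dy = 7/26 = 0.2692
b = My - (perp slope)*Mx = -6 + (-7*11.5)/26 = -6 - 3.0962 = -9.0962

y = 0.2692x - 9.0962


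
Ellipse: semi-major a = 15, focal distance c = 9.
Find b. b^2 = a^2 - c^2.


b^2 = 15^2 - (9)^2 = 225 - 81 = 144
b = sqrt(144) = 12

b = 12


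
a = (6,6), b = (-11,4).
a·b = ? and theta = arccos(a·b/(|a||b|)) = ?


a·b = 6*(-11) + 6*4 = -66 + 24 = -42
|a| = sqrt(36+36) = 8.4853
|b| = sqrt(121+16) = 11.7047
cos(theta) = -42/(sqrt(72)*sqrt(137)) = -42/sqrt(9864) = -0.422885
theta = arccos(-42/sqrt(9864)) = 115.0169 degrees

a·b = -42, theta = 115.0169 deg


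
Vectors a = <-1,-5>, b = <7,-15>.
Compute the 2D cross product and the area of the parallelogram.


cross = -1*(-15) + 5*7 = 15 + 35 = 50
Parallelogram area = |50| = 50

cross = 50, parallelogram area = 50


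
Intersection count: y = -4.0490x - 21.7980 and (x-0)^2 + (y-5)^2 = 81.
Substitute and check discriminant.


Substitute y = -4.0490x - 21.7980: (x-0)^2 + (-4.0490x- 21.7980-5)^2 = 81
Expand to Ax^2 + Bx + C = 0, where b-k = -26.798
A = 1+m^2 = 17.394401
B = 2(m(b-k) - h) = 2(-4.0490*(-26.798) - 0) = 217.010204
C = h^2 + (b-k)^2 - r^2 = 0 + 718.132804 - 81 = 637.132804
disc = B^2-4AC = 47093.4286 - 44330.1739 = 2763.2547
disc > 0

2 intersection points


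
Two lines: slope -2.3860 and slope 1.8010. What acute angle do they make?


m1-m2 = -4.187
1+m1*m2 = -3.297186
tan(theta) = |-4.187/(-3.297186)| = 1.269871
theta = arctan(|-4.187/(-3.297186)|) = 51.7802 degrees (acute angle)

51.7802 degrees


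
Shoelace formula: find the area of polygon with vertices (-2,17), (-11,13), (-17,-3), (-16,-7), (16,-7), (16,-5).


sum(xi*y_{i+1}) = -2*13 - 11*(-3) - 17*(-7) - 16*(-7) + 16*(-5) + 16*17 = 430
sum(yi*x_{i+1}) = 17*(-11) + 13*(-17) - 3*(-16) - 7*16 - 7*16 - 5*(-2) = -574
Area = |430 + 574|/2 = 1004/2 = 502.0000

502.0000 sq units


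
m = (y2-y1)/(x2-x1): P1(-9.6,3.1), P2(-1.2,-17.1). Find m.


dy = -17.1 - 3.1 = -20.2
dx = -1.2 + 9.6 = 8.4
m = -20.2/8.4 = -2.4048

m = -2.4048


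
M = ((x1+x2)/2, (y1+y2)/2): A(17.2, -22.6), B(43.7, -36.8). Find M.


Mx = (17.2 + 43.7)/2 = 60.9/2 = 30.4500
My = (-22.6 - 36.8)/2 = -59.4/2 = -29.7000

(30.4500, -29.7000)


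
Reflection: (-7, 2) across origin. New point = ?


Reflection rule for origin: (-x, -y)
(-7, 2) -> (7, -2)

(7, -2)


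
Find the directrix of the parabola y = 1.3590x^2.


a = 1.3590
1/(4a) = 0.1840
directrix: y = -0.1840 = -0.1840

y = -0.1840


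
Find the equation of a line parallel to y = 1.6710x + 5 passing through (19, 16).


Parallel lines have equal slopes.
m2 = 1.6710
b2 = 16 - 1.6710*19 = -15.7490

y = 1.6710x - 15.7490


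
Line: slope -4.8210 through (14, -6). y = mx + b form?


y + 6 = -4.8210(x - 14)
y = -4.8210x - 6 + 4.8210*14
y = -4.8210x + 61.4940

y = -4.8210x + 61.4940


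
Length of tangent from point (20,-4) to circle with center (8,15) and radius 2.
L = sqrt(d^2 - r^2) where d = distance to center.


d = sqrt((20-8)^2 + (-4-15)^2) = sqrt(144+361) = 22.4722
L = sqrt(505.0000 - 4) = sqrt(501.0000) = 22.3830

22.3830


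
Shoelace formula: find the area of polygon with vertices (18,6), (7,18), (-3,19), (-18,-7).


sum(xi*y_{i+1}) = 18*18 + 7*19 - 3*(-7) - 18*6 = 370
sum(yi*x_{i+1}) = 6*7 + 18*(-3) + 19*(-18) - 7*18 = -480
Area = |370 + 480|/2 = 850/2 = 425.0000

425.0000 sq units


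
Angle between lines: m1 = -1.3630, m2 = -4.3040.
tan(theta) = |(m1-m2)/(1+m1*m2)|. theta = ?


m1-m2 = 2.941
1+m1*m2 = 6.866352
tan(theta) = |2.941/6.866352| = 0.428321
theta = arctan(|2.941/6.866352|) = 23.1864 degrees (acute angle)

23.1864 degrees


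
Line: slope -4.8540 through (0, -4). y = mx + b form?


y + 4 = -4.8540(x - 0)
y = -4.8540x - 4 + 4.8540*0
y = -4.8540x - 4.0000

y = -4.8540x - 4.0000


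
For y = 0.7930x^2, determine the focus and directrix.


a = 0.7930
1/(4a) = 0.3153
Focus = (0, 0.3153)
Directrix: y = -0.3153

Focus = (0, 0.3153), Directrix: y = -0.3153


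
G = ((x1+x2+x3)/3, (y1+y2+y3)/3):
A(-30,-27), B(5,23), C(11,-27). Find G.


Gx = (-30+5+11)/3 = -14/3 = -4.6667
Gy = (-27+23- 27)/3 = -31/3 = -10.3333

G = (-4.6667, -10.3333)


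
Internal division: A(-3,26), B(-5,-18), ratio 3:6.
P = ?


Px = (3*(-5) + 6*(-3))/9 = -33/9 = -3.6667
Py = (3*(-18) + 6*26)/9 = 102/9 = 11.3333

P = (-3.6667, 11.3333)


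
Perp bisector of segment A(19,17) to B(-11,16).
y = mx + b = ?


Midpoint = (4, 16.5)
Slope of AB = dy/dx = -1/(-30) = 0.0333
Perp slope = -dx/dy = -30/1 = -30.0000
b = My - (perp slope)*Mx = 16.5 + (-30*4)/(-1) = 16.5 + 120.0000 = 136.5000

y = -30.0000x + 136.5000


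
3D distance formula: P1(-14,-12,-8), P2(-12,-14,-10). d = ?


dx=2, dy=-2, dz=-2
d = sqrt(4+4+4) = sqrt(12) = 3.4641

3.4641


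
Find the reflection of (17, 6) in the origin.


Reflection rule for origin: (-x, -y)
(17, 6) -> (-17, -6)

(-17, -6)


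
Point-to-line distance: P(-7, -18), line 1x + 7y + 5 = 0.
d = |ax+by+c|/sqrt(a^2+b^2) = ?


|1*(-7) + 7*(-18) + 5| = |-128| = 128
sqrt(1 + 49) = sqrt(50) = 7.0711
d = 128/sqrt(50) = 18.1019

18.1019


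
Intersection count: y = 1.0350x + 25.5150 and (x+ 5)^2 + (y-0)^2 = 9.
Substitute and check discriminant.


Substitute y = 1.0350x + 25.5150: (x+ 5)^2 + (1.0350x+25.5150-0)^2 = 9
Expand to Ax^2 + Bx + C = 0, where b-k = 25.515
A = 1+m^2 = 2.071225
B = 2(m(b-k) - h) = 2(1.0350*25.515 + 5) = 62.81605
C = h^2 + (b-k)^2 - r^2 = 25 + 651.015225 - 9 = 667.015225
disc = B^2-4AC = 3945.8561 - 5526.1544 = -1580.2983
disc < 0

0 intersection points


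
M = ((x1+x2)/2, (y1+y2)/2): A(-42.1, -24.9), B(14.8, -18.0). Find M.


Mx = (-42.1 + 14.8)/2 = -27.3/2 = -13.6500
My = (-24.9 - 18.0)/2 = -42.9/2 = -21.4500

(-13.6500, -21.4500)


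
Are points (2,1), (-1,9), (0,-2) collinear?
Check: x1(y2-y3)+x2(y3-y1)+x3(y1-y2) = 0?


2*(9+ 2) - 1*(-2-1) + 0*(1-9)
= 22 + 3 + 0 = 25

No, not collinear (determinant = 25)


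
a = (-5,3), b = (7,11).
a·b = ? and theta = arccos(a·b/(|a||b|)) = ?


a·b = -5*7 + 3*11 = -35 + 33 = -2
|a| = sqrt(25+9) = 5.8310
|b| = sqrt(49+121) = 13.0384
cos(theta) = -2/(sqrt(34)*sqrt(170)) = -2/sqrt(5780) = -0.026307
theta = arccos(-2/sqrt(5780)) = 91.5074 degrees

a·b = -2, theta = 91.5074 deg


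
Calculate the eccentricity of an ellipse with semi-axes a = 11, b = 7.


c = sqrt(121-49) = sqrt(72) = 8.4853
e = c/a = sqrt(72)/11 = 0.7714

e = 0.7714


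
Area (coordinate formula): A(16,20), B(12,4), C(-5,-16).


16*(4+ 16) = 320
12*(-16-20) = -432
-5*(20-4) = -80
sum = -192
Area = |-192|/2 = 96.0000

96.0000 sq units


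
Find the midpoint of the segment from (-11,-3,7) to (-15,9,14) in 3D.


Mx = (-11- 15)/2 = -13.0000
My = (-3+9)/2 = 3.0000
Mz = (7+14)/2 = 10.5000

M = (-13.0000, 3.0000, 10.5000)


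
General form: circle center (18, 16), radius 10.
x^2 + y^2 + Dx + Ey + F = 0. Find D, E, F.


(x-18)^2 + (y-16)^2 = 10^2
D = -2h = -36, E = -2k = -32
F = h^2+k^2-r^2 = 324+256-100 = 480

D = -36, E = -32, F = 480


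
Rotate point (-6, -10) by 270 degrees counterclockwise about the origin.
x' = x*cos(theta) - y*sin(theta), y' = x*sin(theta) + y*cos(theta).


cos(270) = 0, sin(270) = -1
x' = -6*0 + 10*(-1) = -10
y' = -6*(-1) - 10*0 = 6

(-10, 6)


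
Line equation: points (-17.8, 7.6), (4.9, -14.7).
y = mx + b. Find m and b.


m = (-22.3)/(22.7) = -0.9824
b = y1 - m*x1 = 7.6 - (-22.3*(-17.8))/(22.7) = 7.6 - 17.4863 = -9.8863

y = -0.9824x - 9.8863


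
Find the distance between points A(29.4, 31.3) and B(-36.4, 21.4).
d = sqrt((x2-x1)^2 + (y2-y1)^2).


dx = -36.4 - 29.4 = -65.8
dy = 21.4 - 31.3 = -9.9
d = sqrt(4329.64 + 98.01) = sqrt(4427.65) = 66.5406

66.5406


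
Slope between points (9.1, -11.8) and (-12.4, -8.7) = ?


dy = -8.7 + 11.8 = 3.1
dx = -12.4 - 9.1 = -21.5
m = 3.1/(-21.5) = -0.1442

m = -0.1442


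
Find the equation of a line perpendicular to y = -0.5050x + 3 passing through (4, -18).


Perpendicular slope = -1/m1 = -1/(-0.5050) = 1.9802
b2 = y0 - m2*x0 = -18 + 4/(-0.5050) = -18 - 7.9208 = -25.9208

y = 1.9802x - 25.9208


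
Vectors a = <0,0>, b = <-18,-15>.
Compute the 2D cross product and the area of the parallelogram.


cross = 0*(-15) - 0*(-18) = 0 - 0 = 0
Parallelogram area = |0| = 0

cross = 0, parallelogram area = 0


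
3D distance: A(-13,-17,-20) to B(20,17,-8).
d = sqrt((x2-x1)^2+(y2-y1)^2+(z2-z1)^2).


dx=33, dy=34, dz=12
d = sqrt(1089+1156+144) = sqrt(2389) = 48.8774

48.8774


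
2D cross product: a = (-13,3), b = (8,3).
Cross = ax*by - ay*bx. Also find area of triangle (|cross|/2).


cross = -13*3 - 3*8 = -39 - 24 = -63
Triangle area = |-63|/2 = 63/2 = 31.5000

cross = -63, triangle area = 31.5000


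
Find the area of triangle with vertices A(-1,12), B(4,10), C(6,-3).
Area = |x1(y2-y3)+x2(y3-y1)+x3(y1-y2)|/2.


-1*(10+ 3) = -13
4*(-3-12) = -60
6*(12-10) = 12
sum = -61
Area = |-61|/2 = 30.5000

30.5000 sq units


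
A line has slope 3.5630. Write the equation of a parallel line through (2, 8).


Parallel lines have equal slopes.
m2 = 3.5630
b2 = 8 - 3.5630*2 = 0.8740

y = 3.5630x + 0.8740


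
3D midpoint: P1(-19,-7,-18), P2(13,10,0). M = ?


Mx = (-19+13)/2 = -3.0000
My = (-7+10)/2 = 1.5000
Mz = (-18+0)/2 = -9.0000

M = (-3.0000, 1.5000, -9.0000)


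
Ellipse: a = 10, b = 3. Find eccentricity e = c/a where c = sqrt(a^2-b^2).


c = sqrt(100-9) = sqrt(91) = 9.5394
e = c/a = sqrt(91)/10 = 0.9539

e = 0.9539


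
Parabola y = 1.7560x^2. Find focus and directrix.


a = 1.7560
1/(4a) = 0.1424
Focus = (0, 0.1424)
Directrix: y = -0.1424

Focus = (0, 0.1424), Directrix: y = -0.1424


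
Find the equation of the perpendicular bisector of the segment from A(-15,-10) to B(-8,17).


Midpoint = (-11.5, 3.5)
Slope of AB = dy/dx = 27/7 = 3.8571
Perp slope = -dx/dy = -7/27 = -0.2593
b = My - (perp slope)*Mx = 3.5 + (7*(-11.5))/27 = 3.5 - 2.9815 = 0.5185

y = -0.2593x + 0.5185


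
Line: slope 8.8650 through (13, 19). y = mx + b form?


y - 19 = 8.8650(x - 13)
y = 8.8650x + 19 - 8.8650*13
y = 8.8650x - 96.2450

y = 8.8650x - 96.2450


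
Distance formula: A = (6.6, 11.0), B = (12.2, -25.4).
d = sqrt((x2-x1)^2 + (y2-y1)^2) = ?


dx = 12.2 - 6.6 = 5.6
dy = -25.4 - 11.0 = -36.4
d = sqrt(31.36 + 1324.96) = sqrt(1356.32) = 36.8283

36.8283


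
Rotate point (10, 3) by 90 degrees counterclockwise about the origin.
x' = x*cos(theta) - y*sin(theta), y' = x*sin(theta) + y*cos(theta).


cos(90) = 0, sin(90) = 1
x' = 10*0 - 3*1 = -3
y' = 10*1 + 3*0 = 10

(-3, 10)


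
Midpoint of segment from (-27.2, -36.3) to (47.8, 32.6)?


Mx = (-27.2 + 47.8)/2 = 20.6/2 = 10.3000
My = (-36.3 + 32.6)/2 = -3.7/2 = -1.8500

(10.3000, -1.8500)


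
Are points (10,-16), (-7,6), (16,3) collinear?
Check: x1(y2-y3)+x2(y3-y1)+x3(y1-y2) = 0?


10*(6-3) - 7*(3+ 16) + 16*(-16-6)
= 30 - 133 - 352 = -455

No, not collinear (determinant = -455)


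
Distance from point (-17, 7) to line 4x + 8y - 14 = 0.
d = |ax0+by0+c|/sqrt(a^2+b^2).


|4*(-17) + 8*7 - 14| = |-26| = 26
sqrt(16 + 64) = sqrt(80) = 8.9443
d = 26/sqrt(80) = 2.9069

2.9069


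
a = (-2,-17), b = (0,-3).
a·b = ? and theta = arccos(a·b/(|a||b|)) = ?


a·b = -2*0 - 17*(-3) = 0 + 51 = 51
|a| = sqrt(4+289) = 17.1172
|b| = sqrt(0+9) = 3.0000
cos(theta) = 51/(sqrt(293)*sqrt(9)) = 51/sqrt(2637) = 0.993151
theta = arccos(51/sqrt(2637)) = 6.7098 degrees

a·b = 51, theta = 6.7098 deg


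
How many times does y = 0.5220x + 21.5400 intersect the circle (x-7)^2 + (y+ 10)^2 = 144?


Substitute y = 0.5220x + 21.5400: (x-7)^2 + (0.5220x+21.5400+ 10)^2 = 144
Expand to Ax^2 + Bx + C = 0, where b-k = 31.54
A = 1+m^2 = 1.272484
B = 2(m(b-k) - h) = 2(0.5220*31.54 - 7) = 18.92776
C = h^2 + (b-k)^2 - r^2 = 49 + 994.7716 - 144 = 899.7716
disc = B^2-4AC = 358.2601 - 4579.7799 = -4221.5198
disc < 0

0 intersection points


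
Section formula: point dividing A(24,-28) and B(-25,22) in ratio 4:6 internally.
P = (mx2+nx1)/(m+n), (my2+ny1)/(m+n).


Px = (4*(-25) + 6*24)/10 = 44/10 = 4.4000
Py = (4*22 + 6*(-28))/10 = -80/10 = -8.0000

P = (4.4000, -8.0000)


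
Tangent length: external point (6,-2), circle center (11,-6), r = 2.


d = sqrt((6-11)^2 + (-2+ 6)^2) = sqrt(25+16) = 6.4031
L = sqrt(41.0000 - 4) = sqrt(37.0000) = 6.0828

6.0828


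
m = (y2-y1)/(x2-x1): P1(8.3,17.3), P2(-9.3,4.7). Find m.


dy = 4.7 - 17.3 = -12.6
dx = -9.3 - 8.3 = -17.6
m = -12.6/(-17.6) = 0.7159

m = 0.7159


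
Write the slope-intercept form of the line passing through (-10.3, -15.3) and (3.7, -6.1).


m = (9.2)/(14.0) = 0.6571
b = y1 - m*x1 = -15.3 - (9.2*(-10.3))/(14.0) = -15.3 + 6.7686 = -8.5314

y = 0.6571x - 8.5314


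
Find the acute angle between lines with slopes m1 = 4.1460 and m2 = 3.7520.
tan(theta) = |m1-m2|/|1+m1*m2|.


m1-m2 = 0.394
1+m1*m2 = 16.555792
tan(theta) = |0.394/16.555792| = 0.023798
theta = arctan(|0.394/16.555792|) = 1.3633 degrees (acute angle)

1.3633 degrees


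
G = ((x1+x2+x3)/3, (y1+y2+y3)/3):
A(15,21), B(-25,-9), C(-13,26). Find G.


Gx = (15- 25- 13)/3 = -23/3 = -7.6667
Gy = (21- 9+26)/3 = 38/3 = 12.6667

G = (-7.6667, 12.6667)


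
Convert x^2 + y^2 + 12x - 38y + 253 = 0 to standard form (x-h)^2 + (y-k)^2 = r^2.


h = -D/2 = -12/2 = -6
k = -E/2 = 38/2 = 19
r^2 = h^2 + k^2 - F = 36 + 361 - 253 = 144
r = 12

Center (-6, 19), radius = 12


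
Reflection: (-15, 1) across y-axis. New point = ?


Reflection rule for y-axis: (-x, y)
(-15, 1) -> (15, 1)

(15, 1)


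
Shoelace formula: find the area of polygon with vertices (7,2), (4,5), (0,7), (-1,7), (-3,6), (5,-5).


sum(xi*y_{i+1}) = 7*5 + 4*7 + 0*7 - 1*6 - 3*(-5) + 5*2 = 82
sum(yi*x_{i+1}) = 2*4 + 5*0 + 7*(-1) + 7*(-3) + 6*5 - 5*7 = -25
Area = |82 + 25|/2 = 107/2 = 53.5000

53.5000 sq units


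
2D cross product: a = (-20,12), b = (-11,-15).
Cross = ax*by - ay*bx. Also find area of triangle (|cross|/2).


cross = -20*(-15) - 12*(-11) = 300 + 132 = 432
Triangle area = |432|/2 = 432/2 = 216.0000

cross = 432, triangle area = 216.0000


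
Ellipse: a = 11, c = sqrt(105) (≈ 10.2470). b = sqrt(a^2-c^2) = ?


b^2 = 11^2 - (sqrt(105))^2 = 121 - 105 = 16
b = sqrt(16) = 4

b = 4


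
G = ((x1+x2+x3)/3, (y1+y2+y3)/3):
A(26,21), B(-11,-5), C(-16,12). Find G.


Gx = (26- 11- 16)/3 = -1/3 = -0.3333
Gy = (21- 5+12)/3 = 28/3 = 9.3333

G = (-0.3333, 9.3333)


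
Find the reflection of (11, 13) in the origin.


Reflection rule for origin: (-x, -y)
(11, 13) -> (-11, -13)

(-11, -13)


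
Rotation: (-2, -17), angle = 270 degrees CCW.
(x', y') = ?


cos(270) = 0, sin(270) = -1
x' = -2*0 + 17*(-1) = -17
y' = -2*(-1) - 17*0 = 2

(-17, 2)


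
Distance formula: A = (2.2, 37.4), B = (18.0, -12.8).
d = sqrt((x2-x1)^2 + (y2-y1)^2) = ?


dx = 18.0 - 2.2 = 15.8
dy = -12.8 - 37.4 = -50.2
d = sqrt(249.64 + 2520.04) = sqrt(2769.68) = 52.6277

52.6277


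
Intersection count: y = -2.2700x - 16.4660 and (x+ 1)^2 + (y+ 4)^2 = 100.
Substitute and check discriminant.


Substitute y = -2.2700x - 16.4660: (x+ 1)^2 + (-2.2700x- 16.4660+ 4)^2 = 100
Expand to Ax^2 + Bx + C = 0, where b-k = -12.466
A = 1+m^2 = 6.1529
B = 2(m(b-k) - h) = 2(-2.2700*(-12.466) + 1) = 58.59564
C = h^2 + (b-k)^2 - r^2 = 1 + 155.401156 - 100 = 56.401156
disc = B^2-4AC = 3433.4490 - 1388.1227 = 2045.3263
disc > 0

2 intersection points


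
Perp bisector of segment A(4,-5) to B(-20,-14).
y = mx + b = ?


Midpoint = (-8, -9.5)
Slope of AB = dy/dx = -9/(-24) = 0.3750
Perp slope = -dx/dy = -24/9 = -2.6667
b = My - (perp slope)*Mx = -9.5 + (-24*(-8))/(-9) = -9.5 - 21.3333 = -30.8333

y = -2.6667x - 30.8333


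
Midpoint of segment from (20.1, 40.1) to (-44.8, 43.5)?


Mx = (20.1 - 44.8)/2 = -24.7/2 = -12.3500
My = (40.1 + 43.5)/2 = 83.6/2 = 41.8000

(-12.3500, 41.8000)


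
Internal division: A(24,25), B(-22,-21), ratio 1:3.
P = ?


Px = (1*(-22) + 3*24)/4 = 50/4 = 12.5000
Py = (1*(-21) + 3*25)/4 = 54/4 = 13.5000

P = (12.5000, 13.5000)


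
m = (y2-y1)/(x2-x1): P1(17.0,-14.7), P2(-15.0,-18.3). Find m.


dy = -18.3 + 14.7 = -3.6
dx = -15.0 - 17.0 = -32.0
m = -3.6/(-32.0) = 0.1125

m = 0.1125


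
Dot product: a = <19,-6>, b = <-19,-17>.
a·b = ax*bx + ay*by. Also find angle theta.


a·b = 19*(-19) - 6*(-17) = -361 + 102 = -259
|a| = sqrt(361+36) = 19.9249
|b| = sqrt(361+289) = 25.4951
cos(theta) = -259/(sqrt(397)*sqrt(650)) = -259/sqrt(258050) = -0.509856
theta = arccos(-259/sqrt(258050)) = 120.6543 degrees

a·b = -259, theta = 120.6543 deg
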